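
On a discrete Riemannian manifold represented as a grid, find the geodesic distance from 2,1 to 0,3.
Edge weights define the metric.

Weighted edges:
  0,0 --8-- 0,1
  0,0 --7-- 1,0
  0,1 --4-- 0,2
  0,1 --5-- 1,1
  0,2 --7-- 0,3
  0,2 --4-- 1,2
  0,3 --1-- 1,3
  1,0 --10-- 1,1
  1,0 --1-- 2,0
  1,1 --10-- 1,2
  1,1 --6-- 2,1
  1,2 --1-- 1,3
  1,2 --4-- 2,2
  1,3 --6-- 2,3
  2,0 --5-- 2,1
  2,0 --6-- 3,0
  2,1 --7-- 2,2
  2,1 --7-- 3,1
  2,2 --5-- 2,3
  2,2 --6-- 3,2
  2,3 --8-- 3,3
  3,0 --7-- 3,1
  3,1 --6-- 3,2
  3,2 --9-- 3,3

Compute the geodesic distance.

Shortest path: 2,1 → 2,2 → 1,2 → 1,3 → 0,3, total weight = 13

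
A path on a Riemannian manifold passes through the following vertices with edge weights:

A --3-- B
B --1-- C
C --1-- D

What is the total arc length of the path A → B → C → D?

Arc length = 3 + 1 + 1 = 5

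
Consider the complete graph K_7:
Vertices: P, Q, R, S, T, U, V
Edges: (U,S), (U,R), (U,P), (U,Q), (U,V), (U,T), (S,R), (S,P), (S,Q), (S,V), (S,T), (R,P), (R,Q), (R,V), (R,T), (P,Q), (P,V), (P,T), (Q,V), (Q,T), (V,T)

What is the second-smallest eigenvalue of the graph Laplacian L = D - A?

For the complete graph K_n, L = nI − J (J = all-ones matrix). J has eigenvalues n (once, eigenvector 𝟙) and 0 (multiplicity n−1), so L has eigenvalues 0 (once) and n (multiplicity n−1). Here n = 7: eigenvalue 0 once and 7 with multiplicity 6.
Laplacian eigenvalues: [0.0, 7.0, 7.0, 7.0, 7.0, 7.0, 7.0]. Algebraic connectivity (smallest non-zero eigenvalue) = 7.0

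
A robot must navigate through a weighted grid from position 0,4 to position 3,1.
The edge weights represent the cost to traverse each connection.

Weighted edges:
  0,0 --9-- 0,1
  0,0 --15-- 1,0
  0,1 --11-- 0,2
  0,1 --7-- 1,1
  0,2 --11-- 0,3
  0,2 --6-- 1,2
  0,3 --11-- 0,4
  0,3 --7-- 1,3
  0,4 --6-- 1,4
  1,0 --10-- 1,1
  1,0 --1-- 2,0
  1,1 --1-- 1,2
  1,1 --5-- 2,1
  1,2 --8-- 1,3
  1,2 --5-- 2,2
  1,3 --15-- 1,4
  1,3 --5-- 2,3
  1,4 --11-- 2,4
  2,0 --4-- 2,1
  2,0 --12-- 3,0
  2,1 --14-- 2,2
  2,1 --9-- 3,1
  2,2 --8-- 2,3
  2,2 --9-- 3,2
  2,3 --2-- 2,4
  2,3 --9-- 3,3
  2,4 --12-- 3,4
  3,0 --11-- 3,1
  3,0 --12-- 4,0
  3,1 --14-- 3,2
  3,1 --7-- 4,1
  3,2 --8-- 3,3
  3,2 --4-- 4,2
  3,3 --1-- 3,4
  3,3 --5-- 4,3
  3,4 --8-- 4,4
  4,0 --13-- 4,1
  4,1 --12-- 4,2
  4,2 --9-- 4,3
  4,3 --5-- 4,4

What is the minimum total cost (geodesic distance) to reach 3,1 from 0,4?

Shortest path: 0,4 → 0,3 → 1,3 → 1,2 → 1,1 → 2,1 → 3,1, total weight = 41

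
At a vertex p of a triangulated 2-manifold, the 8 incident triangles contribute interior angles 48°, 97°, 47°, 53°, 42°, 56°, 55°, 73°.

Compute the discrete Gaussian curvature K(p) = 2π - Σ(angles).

Sum of angles = 471°. K = 360° - 471° = -111° = -37π/60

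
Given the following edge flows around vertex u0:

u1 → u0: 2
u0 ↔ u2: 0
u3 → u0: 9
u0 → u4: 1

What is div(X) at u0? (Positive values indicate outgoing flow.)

Divergence = sum of outgoing flows = (-2) + 0 + (-9) + 1 = -10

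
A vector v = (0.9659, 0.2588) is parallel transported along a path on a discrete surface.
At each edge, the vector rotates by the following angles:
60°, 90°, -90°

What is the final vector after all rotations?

Total rotation: 60° + 90° + (-90°) = 60°. Final vector: (0.2588, 0.9659)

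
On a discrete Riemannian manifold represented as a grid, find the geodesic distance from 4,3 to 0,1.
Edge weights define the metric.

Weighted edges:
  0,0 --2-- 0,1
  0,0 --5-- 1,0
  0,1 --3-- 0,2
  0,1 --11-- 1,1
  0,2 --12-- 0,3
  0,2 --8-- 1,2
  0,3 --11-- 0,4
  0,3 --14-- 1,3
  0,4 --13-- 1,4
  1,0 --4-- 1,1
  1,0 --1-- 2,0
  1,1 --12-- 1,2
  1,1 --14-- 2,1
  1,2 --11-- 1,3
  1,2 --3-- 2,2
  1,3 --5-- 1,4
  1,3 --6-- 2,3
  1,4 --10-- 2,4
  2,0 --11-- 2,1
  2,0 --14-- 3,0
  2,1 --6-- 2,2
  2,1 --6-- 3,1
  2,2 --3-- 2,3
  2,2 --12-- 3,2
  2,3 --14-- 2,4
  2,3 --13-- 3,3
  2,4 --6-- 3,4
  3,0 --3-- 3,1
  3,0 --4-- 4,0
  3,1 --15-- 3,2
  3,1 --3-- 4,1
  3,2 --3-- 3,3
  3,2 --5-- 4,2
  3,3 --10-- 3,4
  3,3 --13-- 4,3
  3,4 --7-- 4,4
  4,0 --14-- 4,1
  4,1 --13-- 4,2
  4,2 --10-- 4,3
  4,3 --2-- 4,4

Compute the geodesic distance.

Shortest path: 4,3 → 4,2 → 3,2 → 2,2 → 1,2 → 0,2 → 0,1, total weight = 41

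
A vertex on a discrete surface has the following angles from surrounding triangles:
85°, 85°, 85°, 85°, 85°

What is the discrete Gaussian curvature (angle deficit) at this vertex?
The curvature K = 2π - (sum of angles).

Sum of angles = 425°. K = 360° - 425° = -65° = -13π/36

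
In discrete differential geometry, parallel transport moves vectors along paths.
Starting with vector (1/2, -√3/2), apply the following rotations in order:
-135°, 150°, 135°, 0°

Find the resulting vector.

Total rotation: (-135°) + 150° + 135° + 0° = 150°. Final vector: (0, 1)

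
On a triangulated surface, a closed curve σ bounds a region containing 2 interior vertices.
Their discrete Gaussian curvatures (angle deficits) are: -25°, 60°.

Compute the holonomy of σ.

Holonomy = total enclosed curvature = (-25°) + 60° = 35°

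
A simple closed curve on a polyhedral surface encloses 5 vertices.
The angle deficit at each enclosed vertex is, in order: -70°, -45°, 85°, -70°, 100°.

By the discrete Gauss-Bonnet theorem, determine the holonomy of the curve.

Holonomy = total enclosed curvature = (-70°) + (-45°) + 85° + (-70°) + 100° = 0°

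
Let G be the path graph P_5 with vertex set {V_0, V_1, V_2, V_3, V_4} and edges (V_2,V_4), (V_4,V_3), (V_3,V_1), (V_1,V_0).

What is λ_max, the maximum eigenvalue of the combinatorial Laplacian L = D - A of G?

The path graph P_n has Laplacian eigenvalues λ_k = 2 − 2cos(kπ/n), k = 0, 1, …, n−1. Here n = 5:
k=0: 2 − 2cos(0) = 0.0; k=1: 2 − 2cos(π/5) = 0.382; k=2: 2 − 2cos(2π/5) = 1.382; k=3: 2 − 2cos(3π/5) = 2.618; k=4: 2 − 2cos(4π/5) = 3.618.
Laplacian eigenvalues: [0.0, 0.382, 1.382, 2.618, 3.618]. Largest eigenvalue (spectral radius) = 3.618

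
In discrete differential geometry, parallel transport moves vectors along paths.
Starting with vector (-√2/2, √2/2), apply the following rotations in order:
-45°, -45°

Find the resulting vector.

Total rotation: (-45°) + (-45°) = -90°. Final vector: (0.7071, 0.7071)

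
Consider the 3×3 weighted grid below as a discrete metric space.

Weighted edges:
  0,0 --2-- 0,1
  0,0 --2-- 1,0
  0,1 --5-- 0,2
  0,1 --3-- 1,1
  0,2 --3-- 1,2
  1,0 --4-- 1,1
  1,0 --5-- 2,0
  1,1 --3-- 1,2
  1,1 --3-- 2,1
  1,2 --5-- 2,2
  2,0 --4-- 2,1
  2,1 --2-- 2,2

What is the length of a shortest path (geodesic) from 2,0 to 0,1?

Shortest path: 2,0 → 1,0 → 0,0 → 0,1, total weight = 9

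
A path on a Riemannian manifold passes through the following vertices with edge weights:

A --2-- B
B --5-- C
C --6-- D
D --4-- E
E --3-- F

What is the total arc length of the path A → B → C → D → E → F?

Arc length = 2 + 5 + 6 + 4 + 3 = 20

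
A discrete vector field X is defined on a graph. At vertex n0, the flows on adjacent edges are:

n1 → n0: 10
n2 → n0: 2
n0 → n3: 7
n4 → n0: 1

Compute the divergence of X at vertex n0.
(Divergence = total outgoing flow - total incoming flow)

Divergence = sum of outgoing flows = (-10) + (-2) + 7 + (-1) = -6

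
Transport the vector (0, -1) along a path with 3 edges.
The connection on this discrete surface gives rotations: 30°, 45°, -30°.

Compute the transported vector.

Total rotation: 30° + 45° + (-30°) = 45°. Final vector: (0.7071, -0.7071)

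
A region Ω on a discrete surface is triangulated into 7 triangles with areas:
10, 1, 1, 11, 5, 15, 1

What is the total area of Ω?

10 + 1 + 1 + 11 + 5 + 15 + 1 = 44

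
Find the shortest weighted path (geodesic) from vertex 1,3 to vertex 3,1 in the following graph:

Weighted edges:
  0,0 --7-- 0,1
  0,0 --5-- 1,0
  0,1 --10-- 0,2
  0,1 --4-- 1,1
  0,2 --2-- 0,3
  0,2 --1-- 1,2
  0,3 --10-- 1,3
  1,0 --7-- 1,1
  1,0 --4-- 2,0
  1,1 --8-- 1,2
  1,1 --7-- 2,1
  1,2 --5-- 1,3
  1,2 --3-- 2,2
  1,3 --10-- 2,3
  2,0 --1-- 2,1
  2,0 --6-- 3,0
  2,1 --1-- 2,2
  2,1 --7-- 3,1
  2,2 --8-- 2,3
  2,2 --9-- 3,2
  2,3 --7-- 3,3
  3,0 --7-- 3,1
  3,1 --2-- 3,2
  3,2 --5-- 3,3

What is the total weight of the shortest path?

Shortest path: 1,3 → 1,2 → 2,2 → 2,1 → 3,1, total weight = 16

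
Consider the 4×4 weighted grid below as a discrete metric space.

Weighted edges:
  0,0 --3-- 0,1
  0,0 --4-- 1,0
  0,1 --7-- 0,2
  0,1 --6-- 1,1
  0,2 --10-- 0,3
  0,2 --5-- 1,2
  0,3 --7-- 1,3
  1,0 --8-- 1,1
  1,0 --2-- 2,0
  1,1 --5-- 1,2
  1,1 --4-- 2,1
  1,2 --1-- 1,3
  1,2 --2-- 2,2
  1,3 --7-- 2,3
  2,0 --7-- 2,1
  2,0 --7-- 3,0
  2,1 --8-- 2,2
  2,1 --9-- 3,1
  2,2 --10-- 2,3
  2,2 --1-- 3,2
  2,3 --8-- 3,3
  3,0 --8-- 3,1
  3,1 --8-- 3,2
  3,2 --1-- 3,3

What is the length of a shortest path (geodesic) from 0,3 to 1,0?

Shortest path: 0,3 → 1,3 → 1,2 → 1,1 → 1,0, total weight = 21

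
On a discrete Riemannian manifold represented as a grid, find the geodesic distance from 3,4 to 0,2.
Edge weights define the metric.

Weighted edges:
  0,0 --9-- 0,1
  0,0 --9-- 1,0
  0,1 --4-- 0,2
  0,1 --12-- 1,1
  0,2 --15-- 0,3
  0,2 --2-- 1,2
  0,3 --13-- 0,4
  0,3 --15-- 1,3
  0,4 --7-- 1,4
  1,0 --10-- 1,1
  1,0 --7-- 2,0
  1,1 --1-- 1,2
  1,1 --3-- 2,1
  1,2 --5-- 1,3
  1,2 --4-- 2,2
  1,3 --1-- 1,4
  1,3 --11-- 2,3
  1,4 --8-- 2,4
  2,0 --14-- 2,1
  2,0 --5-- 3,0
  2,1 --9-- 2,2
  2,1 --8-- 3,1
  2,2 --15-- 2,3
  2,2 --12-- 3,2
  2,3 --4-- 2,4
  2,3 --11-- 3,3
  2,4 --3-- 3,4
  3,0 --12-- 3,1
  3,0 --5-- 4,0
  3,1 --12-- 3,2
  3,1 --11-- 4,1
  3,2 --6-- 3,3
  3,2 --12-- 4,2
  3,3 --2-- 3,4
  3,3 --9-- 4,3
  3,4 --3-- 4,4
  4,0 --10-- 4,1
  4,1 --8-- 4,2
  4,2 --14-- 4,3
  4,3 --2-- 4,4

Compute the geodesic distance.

Shortest path: 3,4 → 2,4 → 1,4 → 1,3 → 1,2 → 0,2, total weight = 19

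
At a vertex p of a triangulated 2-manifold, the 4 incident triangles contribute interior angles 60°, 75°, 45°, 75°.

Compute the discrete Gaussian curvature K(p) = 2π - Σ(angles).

Sum of angles = 255°. K = 360° - 255° = 105° = 7π/12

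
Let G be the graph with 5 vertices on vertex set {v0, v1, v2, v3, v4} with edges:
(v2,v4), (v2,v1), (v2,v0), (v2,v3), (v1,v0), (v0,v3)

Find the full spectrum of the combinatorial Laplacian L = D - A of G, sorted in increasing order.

Degrees: deg(v0) = 3, deg(v1) = 2, deg(v2) = 4, deg(v3) = 2, deg(v4) = 1.
L = D − A with rows/columns ordered (v0, v1, v2, v3, v4):
  [ 3, -1, -1, -1,  0]
  [-1,  2, -1,  0,  0]
  [-1, -1,  4, -1, -1]
  [-1,  0, -1,  2,  0]
  [ 0,  0, -1,  0,  1]
Characteristic polynomial: det(λI − L) = λ(λ − 1)(λ − 2)(λ − 4)(λ − 5).
Roots: λ = 0; (λ − 1) = 0 ⇒ λ = 1; (λ − 2) = 0 ⇒ λ = 2; (λ − 4) = 0 ⇒ λ = 4; (λ − 5) = 0 ⇒ λ = 5.
(Check: the roots sum (with multiplicity) to 12, matching trace L = Σdeg = 2·6 = 12.)
Laplacian eigenvalues (increasing order): [0.0, 1.0, 2.0, 4.0, 5.0]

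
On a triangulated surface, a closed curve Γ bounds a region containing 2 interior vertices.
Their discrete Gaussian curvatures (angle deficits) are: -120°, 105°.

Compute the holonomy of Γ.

Holonomy = total enclosed curvature = (-120°) + 105° = -15°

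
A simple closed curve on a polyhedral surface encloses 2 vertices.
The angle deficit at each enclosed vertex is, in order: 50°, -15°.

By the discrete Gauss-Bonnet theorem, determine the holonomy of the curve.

Holonomy = total enclosed curvature = 50° + (-15°) = 35°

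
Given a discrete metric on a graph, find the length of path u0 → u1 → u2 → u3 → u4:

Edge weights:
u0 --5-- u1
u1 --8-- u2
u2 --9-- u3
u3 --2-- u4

Arc length = 5 + 8 + 9 + 2 = 24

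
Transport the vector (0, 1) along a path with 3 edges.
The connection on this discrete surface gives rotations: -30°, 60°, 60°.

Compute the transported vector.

Total rotation: (-30°) + 60° + 60° = 90°. Final vector: (-1, 0)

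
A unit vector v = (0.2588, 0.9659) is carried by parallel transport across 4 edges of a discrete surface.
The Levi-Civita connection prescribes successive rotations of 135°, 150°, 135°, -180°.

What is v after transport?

Total rotation: 135° + 150° + 135° + (-180°) = 240° ≡ -120° (mod 360°). Final vector: (0.7071, -0.7071)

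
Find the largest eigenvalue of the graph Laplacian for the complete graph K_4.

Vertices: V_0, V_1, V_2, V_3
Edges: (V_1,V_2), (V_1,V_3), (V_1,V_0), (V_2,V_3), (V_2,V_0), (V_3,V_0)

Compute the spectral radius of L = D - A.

For the complete graph K_n, L = nI − J (J = all-ones matrix). J has eigenvalues n (once, eigenvector 𝟙) and 0 (multiplicity n−1), so L has eigenvalues 0 (once) and n (multiplicity n−1). Here n = 4: eigenvalue 0 once and 4 with multiplicity 3.
Laplacian eigenvalues: [0.0, 4.0, 4.0, 4.0]. Largest eigenvalue (spectral radius) = 4.0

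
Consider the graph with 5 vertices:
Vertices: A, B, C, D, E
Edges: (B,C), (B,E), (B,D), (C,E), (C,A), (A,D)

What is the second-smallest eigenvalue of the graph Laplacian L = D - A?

Degrees: deg(A) = 2, deg(B) = 3, deg(C) = 3, deg(D) = 2, deg(E) = 2.
L = D − A with rows/columns ordered (A, B, C, D, E):
  [ 2,  0, -1, -1,  0]
  [ 0,  3, -1, -1, -1]
  [-1, -1,  3,  0, -1]
  [-1, -1,  0,  2,  0]
  [ 0, -1, -1,  0,  2]
Characteristic polynomial: det(λI − L) = λ(λ² − 5λ + 5)(λ² − 7λ + 11).
Roots: λ = 0; (λ² − 5λ + 5) = 0 ⇒ λ = (5 ± √5)/2 ≈ 1.382, 3.618; (λ² − 7λ + 11) = 0 ⇒ λ = (7 ± √5)/2 ≈ 2.382, 4.618.
(Check: the roots sum (with multiplicity) to 12, matching trace L = Σdeg = 2·6 = 12.)
Laplacian eigenvalues: [0.0, 1.382, 2.382, 3.618, 4.618]. Algebraic connectivity (smallest non-zero eigenvalue) = 1.382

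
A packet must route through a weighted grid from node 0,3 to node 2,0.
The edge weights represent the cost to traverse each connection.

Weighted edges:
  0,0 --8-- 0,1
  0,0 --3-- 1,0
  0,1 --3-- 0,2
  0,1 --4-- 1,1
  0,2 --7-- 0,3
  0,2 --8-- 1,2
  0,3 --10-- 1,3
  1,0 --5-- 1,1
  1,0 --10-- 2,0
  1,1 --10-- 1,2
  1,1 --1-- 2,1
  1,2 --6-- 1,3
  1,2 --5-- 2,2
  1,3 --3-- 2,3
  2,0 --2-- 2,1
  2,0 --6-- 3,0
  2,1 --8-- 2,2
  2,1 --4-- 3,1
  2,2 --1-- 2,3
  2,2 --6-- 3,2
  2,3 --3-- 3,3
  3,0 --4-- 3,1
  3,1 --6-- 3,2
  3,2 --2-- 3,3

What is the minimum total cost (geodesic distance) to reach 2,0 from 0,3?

Shortest path: 0,3 → 0,2 → 0,1 → 1,1 → 2,1 → 2,0, total weight = 17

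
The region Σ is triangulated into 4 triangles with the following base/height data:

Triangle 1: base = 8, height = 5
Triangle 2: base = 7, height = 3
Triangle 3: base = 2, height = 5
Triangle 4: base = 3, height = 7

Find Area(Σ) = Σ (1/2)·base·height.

(1/2)×8×5 + (1/2)×7×3 + (1/2)×2×5 + (1/2)×3×7 = 46.0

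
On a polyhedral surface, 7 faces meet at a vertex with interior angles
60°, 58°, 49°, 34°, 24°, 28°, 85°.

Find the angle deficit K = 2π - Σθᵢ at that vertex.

Sum of angles = 338°. K = 360° - 338° = 22° = 11π/90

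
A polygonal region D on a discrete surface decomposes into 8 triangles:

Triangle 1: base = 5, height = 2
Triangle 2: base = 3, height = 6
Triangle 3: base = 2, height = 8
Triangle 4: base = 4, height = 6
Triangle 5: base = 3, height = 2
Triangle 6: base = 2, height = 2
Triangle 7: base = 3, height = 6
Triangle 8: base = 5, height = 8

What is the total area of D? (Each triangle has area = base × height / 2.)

(1/2)×5×2 + (1/2)×3×6 + (1/2)×2×8 + (1/2)×4×6 + (1/2)×3×2 + (1/2)×2×2 + (1/2)×3×6 + (1/2)×5×8 = 68.0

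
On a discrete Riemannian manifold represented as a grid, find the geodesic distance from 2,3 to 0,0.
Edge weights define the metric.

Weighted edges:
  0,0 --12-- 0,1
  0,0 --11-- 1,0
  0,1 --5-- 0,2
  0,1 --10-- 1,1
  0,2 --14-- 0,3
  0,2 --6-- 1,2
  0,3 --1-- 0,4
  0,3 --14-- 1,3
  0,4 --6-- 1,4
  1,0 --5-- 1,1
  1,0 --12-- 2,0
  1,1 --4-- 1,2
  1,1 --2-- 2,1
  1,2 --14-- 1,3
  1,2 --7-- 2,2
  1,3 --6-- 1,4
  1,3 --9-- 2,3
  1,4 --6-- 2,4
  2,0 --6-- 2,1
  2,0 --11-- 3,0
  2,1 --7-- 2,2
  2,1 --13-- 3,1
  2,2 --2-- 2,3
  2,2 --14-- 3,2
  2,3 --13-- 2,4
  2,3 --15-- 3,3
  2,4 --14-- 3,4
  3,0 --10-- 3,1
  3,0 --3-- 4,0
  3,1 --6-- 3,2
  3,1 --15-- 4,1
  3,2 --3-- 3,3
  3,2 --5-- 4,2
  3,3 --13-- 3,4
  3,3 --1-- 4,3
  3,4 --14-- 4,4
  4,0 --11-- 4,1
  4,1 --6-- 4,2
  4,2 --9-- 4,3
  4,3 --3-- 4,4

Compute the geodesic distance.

Shortest path: 2,3 → 2,2 → 2,1 → 1,1 → 1,0 → 0,0, total weight = 27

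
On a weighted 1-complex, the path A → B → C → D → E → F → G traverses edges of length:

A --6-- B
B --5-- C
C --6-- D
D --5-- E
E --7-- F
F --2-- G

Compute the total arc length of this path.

Arc length = 6 + 5 + 6 + 5 + 7 + 2 = 31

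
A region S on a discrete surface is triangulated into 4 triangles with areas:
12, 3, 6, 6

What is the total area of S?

12 + 3 + 6 + 6 = 27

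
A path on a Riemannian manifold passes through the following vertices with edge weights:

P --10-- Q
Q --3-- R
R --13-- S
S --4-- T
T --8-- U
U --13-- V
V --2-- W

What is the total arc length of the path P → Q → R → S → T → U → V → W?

Arc length = 10 + 3 + 13 + 4 + 8 + 13 + 2 = 53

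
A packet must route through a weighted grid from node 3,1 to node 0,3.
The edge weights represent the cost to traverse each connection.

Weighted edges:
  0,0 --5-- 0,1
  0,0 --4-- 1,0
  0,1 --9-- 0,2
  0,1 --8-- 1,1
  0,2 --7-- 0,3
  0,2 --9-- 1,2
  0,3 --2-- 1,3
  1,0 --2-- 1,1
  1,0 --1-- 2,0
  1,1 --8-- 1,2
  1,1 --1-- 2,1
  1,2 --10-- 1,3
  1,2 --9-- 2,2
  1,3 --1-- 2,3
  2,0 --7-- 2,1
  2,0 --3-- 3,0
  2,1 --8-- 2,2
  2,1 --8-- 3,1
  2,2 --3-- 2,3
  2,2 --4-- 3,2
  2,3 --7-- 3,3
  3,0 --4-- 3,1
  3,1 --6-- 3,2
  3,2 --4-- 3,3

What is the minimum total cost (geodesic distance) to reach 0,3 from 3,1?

Shortest path: 3,1 → 3,2 → 2,2 → 2,3 → 1,3 → 0,3, total weight = 16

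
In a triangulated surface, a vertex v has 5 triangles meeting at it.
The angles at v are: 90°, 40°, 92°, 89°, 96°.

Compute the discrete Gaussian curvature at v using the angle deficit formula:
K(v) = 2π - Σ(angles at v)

Sum of angles = 407°. K = 360° - 407° = -47° = -47π/180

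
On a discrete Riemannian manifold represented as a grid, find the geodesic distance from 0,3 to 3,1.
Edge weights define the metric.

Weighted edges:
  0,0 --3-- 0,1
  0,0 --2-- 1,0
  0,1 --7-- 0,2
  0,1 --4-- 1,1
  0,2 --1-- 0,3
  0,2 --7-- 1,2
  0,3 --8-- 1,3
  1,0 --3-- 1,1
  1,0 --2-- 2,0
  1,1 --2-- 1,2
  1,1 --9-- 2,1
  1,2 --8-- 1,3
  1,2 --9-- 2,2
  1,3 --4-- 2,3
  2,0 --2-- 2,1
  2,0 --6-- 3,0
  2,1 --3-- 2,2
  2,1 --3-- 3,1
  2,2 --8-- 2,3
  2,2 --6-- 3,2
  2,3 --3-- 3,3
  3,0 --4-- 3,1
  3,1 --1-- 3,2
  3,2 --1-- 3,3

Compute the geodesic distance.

Shortest path: 0,3 → 1,3 → 2,3 → 3,3 → 3,2 → 3,1, total weight = 17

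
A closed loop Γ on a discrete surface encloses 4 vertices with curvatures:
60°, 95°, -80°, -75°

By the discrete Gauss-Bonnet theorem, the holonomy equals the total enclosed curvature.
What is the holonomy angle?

Holonomy = total enclosed curvature = 60° + 95° + (-80°) + (-75°) = 0°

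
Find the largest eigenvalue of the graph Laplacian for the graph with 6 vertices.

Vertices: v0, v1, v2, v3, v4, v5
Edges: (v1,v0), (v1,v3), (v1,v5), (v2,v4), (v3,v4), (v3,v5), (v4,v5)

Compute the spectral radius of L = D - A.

Degrees: deg(v0) = 1, deg(v1) = 3, deg(v2) = 1, deg(v3) = 3, deg(v4) = 3, deg(v5) = 3.
L = D − A with rows/columns ordered (v0, v1, v2, v3, v4, v5):
  [ 1, -1,  0,  0,  0,  0]
  [-1,  3,  0, -1,  0, -1]
  [ 0,  0,  1,  0, -1,  0]
  [ 0, -1,  0,  3, -1, -1]
  [ 0,  0, -1, -1,  3, -1]
  [ 0, -1,  0, -1, -1,  3]
Characteristic polynomial: det(λI − L) = λ(λ² − 4λ + 2)(λ² − 6λ + 6)(λ − 4).
Roots: λ = 0; (λ² − 4λ + 2) = 0 ⇒ λ = 2 ± √2 ≈ 0.5858, 3.4142; (λ² − 6λ + 6) = 0 ⇒ λ = 3 ± √3 ≈ 1.2679, 4.7321; (λ − 4) = 0 ⇒ λ = 4.
(Check: the roots sum (with multiplicity) to 14, matching trace L = Σdeg = 2·7 = 14.)
Laplacian eigenvalues: [0.0, 0.5858, 1.2679, 3.4142, 4.0, 4.7321]. Largest eigenvalue (spectral radius) = 4.7321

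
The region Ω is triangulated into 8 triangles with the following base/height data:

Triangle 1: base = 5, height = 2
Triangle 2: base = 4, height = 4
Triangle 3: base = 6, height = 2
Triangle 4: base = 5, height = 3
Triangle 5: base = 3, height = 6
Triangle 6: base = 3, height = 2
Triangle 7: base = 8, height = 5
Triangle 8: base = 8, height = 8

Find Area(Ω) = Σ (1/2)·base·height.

(1/2)×5×2 + (1/2)×4×4 + (1/2)×6×2 + (1/2)×5×3 + (1/2)×3×6 + (1/2)×3×2 + (1/2)×8×5 + (1/2)×8×8 = 90.5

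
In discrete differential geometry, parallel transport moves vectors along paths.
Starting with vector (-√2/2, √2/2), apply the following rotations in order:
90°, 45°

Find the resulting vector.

Total rotation: 90° + 45° = 135°. Final vector: (0, -1)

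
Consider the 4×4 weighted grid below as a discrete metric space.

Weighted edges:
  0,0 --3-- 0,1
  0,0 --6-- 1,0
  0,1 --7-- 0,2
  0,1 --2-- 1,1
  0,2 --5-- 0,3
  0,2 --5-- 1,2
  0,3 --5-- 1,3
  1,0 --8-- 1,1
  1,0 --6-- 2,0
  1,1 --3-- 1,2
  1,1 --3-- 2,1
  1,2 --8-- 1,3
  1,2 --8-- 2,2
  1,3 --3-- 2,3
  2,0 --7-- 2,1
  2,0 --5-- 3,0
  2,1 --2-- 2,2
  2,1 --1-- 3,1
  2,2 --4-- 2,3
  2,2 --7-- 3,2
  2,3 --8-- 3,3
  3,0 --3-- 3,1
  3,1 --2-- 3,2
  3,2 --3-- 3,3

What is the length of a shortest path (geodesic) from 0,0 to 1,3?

Shortest path: 0,0 → 0,1 → 1,1 → 1,2 → 1,3, total weight = 16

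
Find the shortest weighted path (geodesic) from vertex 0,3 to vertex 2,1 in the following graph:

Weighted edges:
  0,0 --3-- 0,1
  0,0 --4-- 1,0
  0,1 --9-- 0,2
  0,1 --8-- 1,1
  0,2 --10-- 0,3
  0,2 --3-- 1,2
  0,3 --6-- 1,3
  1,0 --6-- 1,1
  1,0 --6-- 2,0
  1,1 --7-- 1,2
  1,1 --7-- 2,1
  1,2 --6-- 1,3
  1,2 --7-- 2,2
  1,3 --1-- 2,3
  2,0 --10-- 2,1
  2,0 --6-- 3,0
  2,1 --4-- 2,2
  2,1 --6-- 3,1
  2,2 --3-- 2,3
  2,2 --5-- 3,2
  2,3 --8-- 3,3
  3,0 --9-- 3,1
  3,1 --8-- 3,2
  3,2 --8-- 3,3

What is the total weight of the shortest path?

Shortest path: 0,3 → 1,3 → 2,3 → 2,2 → 2,1, total weight = 14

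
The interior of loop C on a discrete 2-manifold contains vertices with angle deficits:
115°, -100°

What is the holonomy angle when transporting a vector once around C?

Holonomy = total enclosed curvature = 115° + (-100°) = 15°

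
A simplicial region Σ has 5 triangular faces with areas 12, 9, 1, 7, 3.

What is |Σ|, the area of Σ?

12 + 9 + 1 + 7 + 3 = 32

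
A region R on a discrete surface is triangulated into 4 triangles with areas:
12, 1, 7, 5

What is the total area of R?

12 + 1 + 7 + 5 = 25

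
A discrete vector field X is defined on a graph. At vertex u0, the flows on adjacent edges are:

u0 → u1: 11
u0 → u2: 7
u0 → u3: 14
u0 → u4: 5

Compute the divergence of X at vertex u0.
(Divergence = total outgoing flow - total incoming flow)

Divergence = sum of outgoing flows = 11 + 7 + 14 + 5 = 37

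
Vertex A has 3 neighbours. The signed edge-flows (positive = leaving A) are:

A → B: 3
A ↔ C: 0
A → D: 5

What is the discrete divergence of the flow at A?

Divergence = sum of outgoing flows = 3 + 0 + 5 = 8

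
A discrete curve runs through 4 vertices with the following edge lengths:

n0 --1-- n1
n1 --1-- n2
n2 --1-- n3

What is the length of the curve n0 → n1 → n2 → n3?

Arc length = 1 + 1 + 1 = 3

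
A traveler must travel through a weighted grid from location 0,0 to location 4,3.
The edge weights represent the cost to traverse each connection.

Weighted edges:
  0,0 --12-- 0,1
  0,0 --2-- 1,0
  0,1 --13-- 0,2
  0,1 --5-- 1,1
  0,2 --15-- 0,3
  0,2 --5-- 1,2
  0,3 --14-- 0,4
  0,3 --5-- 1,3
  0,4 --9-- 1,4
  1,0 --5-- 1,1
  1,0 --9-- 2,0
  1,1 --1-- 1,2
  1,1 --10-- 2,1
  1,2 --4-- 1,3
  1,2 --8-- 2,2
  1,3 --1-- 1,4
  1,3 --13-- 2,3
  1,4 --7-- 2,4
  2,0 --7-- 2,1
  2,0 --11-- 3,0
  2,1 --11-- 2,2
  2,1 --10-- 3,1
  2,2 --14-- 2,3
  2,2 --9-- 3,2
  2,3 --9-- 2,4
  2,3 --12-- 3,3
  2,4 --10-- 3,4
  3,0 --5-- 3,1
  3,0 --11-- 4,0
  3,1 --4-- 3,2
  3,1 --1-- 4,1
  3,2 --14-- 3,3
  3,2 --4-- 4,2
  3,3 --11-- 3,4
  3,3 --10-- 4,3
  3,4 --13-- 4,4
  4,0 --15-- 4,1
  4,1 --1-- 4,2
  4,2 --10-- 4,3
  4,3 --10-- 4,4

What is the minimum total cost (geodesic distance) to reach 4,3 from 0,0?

Shortest path: 0,0 → 1,0 → 1,1 → 1,2 → 2,2 → 3,2 → 4,2 → 4,3, total weight = 39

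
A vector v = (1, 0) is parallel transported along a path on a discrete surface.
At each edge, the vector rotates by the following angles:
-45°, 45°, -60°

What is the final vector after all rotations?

Total rotation: (-45°) + 45° + (-60°) = -60°. Final vector: (0.5000, -0.8660)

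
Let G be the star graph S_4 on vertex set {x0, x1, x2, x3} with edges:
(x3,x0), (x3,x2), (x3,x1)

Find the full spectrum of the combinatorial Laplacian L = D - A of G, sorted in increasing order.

The star S_4 is the complete bipartite graph K_{1,3} (one hub of degree 3, 3 leaves of degree 1). The Laplacian spectrum of K_{p,q} is 0, p (multiplicity q−1), q (multiplicity p−1), p+q. With p = 1, q = 3: 0 once, 1 with multiplicity 2, and 4 once. (Check: trace L = sum of degrees = 6 = 2·1 + 4.)
Laplacian eigenvalues (increasing order): [0.0, 1.0, 1.0, 4.0]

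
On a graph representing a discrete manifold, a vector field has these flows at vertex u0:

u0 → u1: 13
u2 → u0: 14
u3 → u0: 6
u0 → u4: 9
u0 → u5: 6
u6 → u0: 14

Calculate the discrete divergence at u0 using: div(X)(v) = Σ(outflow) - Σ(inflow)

Divergence = sum of outgoing flows = 13 + (-14) + (-6) + 9 + 6 + (-14) = -6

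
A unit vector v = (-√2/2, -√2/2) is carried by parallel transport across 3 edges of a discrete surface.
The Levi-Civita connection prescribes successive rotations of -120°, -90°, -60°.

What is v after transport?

Total rotation: (-120°) + (-90°) + (-60°) = -270° ≡ 90° (mod 360°). Final vector: (0.7071, -0.7071)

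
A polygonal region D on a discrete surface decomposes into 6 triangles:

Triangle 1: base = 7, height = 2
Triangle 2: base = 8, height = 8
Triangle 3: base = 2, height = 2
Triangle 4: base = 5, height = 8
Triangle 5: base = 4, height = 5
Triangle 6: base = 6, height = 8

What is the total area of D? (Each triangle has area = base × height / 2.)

(1/2)×7×2 + (1/2)×8×8 + (1/2)×2×2 + (1/2)×5×8 + (1/2)×4×5 + (1/2)×6×8 = 95.0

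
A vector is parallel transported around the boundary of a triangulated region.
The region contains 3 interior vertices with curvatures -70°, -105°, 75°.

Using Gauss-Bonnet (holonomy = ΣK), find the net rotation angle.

Holonomy = total enclosed curvature = (-70°) + (-105°) + 75° = -100°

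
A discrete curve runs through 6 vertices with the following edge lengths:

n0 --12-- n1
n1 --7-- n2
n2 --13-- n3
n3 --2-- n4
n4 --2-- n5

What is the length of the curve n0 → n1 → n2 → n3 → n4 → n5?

Arc length = 12 + 7 + 13 + 2 + 2 = 36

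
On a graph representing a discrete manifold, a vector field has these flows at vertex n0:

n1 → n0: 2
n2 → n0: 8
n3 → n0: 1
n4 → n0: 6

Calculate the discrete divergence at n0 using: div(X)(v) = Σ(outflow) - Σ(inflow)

Divergence = sum of outgoing flows = (-2) + (-8) + (-1) + (-6) = -17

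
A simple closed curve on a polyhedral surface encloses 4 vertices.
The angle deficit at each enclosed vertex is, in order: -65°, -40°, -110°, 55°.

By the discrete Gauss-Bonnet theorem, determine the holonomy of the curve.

Holonomy = total enclosed curvature = (-65°) + (-40°) + (-110°) + 55° = -160°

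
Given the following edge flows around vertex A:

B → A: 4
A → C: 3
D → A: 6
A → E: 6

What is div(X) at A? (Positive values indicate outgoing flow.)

Divergence = sum of outgoing flows = (-4) + 3 + (-6) + 6 = -1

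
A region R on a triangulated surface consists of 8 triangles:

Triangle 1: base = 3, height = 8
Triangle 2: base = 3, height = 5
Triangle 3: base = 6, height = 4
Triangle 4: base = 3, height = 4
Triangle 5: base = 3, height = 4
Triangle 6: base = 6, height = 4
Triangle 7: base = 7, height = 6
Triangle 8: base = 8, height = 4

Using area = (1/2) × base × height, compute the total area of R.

(1/2)×3×8 + (1/2)×3×5 + (1/2)×6×4 + (1/2)×3×4 + (1/2)×3×4 + (1/2)×6×4 + (1/2)×7×6 + (1/2)×8×4 = 92.5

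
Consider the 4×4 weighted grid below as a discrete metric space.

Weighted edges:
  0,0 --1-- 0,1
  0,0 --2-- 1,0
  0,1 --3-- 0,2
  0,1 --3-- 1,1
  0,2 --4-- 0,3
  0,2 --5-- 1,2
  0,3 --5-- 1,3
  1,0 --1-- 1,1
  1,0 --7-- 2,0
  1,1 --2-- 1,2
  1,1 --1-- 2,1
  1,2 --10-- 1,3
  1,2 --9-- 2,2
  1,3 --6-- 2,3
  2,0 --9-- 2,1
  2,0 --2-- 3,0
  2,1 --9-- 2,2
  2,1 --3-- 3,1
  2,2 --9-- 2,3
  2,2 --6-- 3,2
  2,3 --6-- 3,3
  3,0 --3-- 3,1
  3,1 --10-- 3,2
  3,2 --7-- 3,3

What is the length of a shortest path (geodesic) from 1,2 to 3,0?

Shortest path: 1,2 → 1,1 → 2,1 → 3,1 → 3,0, total weight = 9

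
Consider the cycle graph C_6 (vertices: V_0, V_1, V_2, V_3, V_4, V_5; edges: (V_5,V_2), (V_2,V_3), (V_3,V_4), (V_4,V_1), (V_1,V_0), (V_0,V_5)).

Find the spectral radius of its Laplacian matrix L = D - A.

The cycle graph C_n has Laplacian eigenvalues λ_k = 2 − 2cos(2πk/n), k = 0, 1, …, n−1. Here n = 6:
k=0: 2 − 2cos(0) = 0.0; k=1: 2 − 2cos(π/3) = 1.0; k=2: 2 − 2cos(2π/3) = 3.0; k=3: 2 − 2cos(π) = 4.0; k=4: 2 − 2cos(4π/3) = 3.0; k=5: 2 − 2cos(5π/3) = 1.0.
Laplacian eigenvalues: [0.0, 1.0, 1.0, 3.0, 3.0, 4.0]. Largest eigenvalue (spectral radius) = 4.0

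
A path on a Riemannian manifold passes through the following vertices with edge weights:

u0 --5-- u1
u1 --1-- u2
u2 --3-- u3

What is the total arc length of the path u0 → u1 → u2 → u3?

Arc length = 5 + 1 + 3 = 9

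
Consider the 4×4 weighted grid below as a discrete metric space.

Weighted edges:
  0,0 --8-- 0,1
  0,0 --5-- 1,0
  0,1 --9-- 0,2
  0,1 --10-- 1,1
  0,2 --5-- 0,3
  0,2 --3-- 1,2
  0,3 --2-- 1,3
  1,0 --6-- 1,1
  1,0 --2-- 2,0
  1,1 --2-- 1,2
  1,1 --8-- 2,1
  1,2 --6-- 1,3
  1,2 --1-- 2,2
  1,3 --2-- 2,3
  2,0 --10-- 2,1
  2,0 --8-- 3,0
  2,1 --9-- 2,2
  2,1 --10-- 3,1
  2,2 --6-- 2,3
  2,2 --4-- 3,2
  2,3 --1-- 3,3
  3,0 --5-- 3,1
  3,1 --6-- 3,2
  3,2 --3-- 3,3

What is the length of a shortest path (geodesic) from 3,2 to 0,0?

Shortest path: 3,2 → 2,2 → 1,2 → 1,1 → 1,0 → 0,0, total weight = 18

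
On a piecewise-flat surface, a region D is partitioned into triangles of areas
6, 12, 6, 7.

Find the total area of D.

6 + 12 + 6 + 7 = 31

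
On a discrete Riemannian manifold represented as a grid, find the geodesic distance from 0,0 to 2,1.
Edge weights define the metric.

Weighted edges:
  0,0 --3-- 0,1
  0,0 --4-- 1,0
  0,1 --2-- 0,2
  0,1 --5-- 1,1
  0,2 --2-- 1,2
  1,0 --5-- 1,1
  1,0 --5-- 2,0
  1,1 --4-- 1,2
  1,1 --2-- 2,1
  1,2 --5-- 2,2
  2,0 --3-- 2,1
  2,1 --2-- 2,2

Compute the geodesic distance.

Shortest path: 0,0 → 0,1 → 1,1 → 2,1, total weight = 10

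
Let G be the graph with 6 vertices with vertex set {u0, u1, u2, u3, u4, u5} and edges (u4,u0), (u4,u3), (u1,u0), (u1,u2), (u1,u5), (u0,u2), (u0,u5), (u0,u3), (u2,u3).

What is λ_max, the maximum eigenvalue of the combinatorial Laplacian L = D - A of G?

Degrees: deg(u0) = 5, deg(u1) = 3, deg(u2) = 3, deg(u3) = 3, deg(u4) = 2, deg(u5) = 2.
L = D − A with rows/columns ordered (u0, u1, u2, u3, u4, u5):
  [ 5, -1, -1, -1, -1, -1]
  [-1,  3, -1,  0,  0, -1]
  [-1, -1,  3, -1,  0,  0]
  [-1,  0, -1,  3, -1,  0]
  [-1,  0,  0, -1,  2,  0]
  [-1, -1,  0,  0,  0,  2]
Characteristic polynomial: det(λI − L) = λ(λ² − 5λ + 5)(λ² − 7λ + 11)(λ − 6).
Roots: λ = 0; (λ² − 5λ + 5) = 0 ⇒ λ = (5 ± √5)/2 ≈ 1.382, 3.618; (λ² − 7λ + 11) = 0 ⇒ λ = (7 ± √5)/2 ≈ 2.382, 4.618; (λ − 6) = 0 ⇒ λ = 6.
(Check: the roots sum (with multiplicity) to 18, matching trace L = Σdeg = 2·9 = 18.)
Laplacian eigenvalues: [0.0, 1.382, 2.382, 3.618, 4.618, 6.0]. Largest eigenvalue (spectral radius) = 6.0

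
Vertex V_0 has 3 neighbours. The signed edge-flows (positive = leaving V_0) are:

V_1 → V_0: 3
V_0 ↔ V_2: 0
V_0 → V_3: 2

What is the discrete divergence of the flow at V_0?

Divergence = sum of outgoing flows = (-3) + 0 + 2 = -1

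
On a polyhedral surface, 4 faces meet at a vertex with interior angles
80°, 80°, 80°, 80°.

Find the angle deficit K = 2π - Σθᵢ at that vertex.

Sum of angles = 320°. K = 360° - 320° = 40° = 2π/9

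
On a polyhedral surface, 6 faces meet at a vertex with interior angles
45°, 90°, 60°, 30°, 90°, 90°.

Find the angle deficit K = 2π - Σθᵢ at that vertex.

Sum of angles = 405°. K = 360° - 405° = -45° = -π/4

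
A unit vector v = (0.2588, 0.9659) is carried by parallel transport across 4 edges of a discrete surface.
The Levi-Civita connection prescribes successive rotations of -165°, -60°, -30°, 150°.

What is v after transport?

Total rotation: (-165°) + (-60°) + (-30°) + 150° = -105°. Final vector: (0.8660, -0.5000)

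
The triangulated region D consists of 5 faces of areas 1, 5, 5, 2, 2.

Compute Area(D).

1 + 5 + 5 + 2 + 2 = 15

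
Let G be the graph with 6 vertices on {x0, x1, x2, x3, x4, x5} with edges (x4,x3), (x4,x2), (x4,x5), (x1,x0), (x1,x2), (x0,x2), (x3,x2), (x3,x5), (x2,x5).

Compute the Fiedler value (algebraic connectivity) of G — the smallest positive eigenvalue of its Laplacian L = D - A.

Degrees: deg(x0) = 2, deg(x1) = 2, deg(x2) = 5, deg(x3) = 3, deg(x4) = 3, deg(x5) = 3.
L = D − A with rows/columns ordered (x0, x1, x2, x3, x4, x5):
  [ 2, -1, -1,  0,  0,  0]
  [-1,  2, -1,  0,  0,  0]
  [-1, -1,  5, -1, -1, -1]
  [ 0,  0, -1,  3, -1, -1]
  [ 0,  0, -1, -1,  3, -1]
  [ 0,  0, -1, -1, -1,  3]
Characteristic polynomial: det(λI − L) = λ(λ − 1)(λ − 3)(λ − 4)²(λ − 6).
Roots: λ = 0; (λ − 1) = 0 ⇒ λ = 1; (λ − 3) = 0 ⇒ λ = 3; (λ − 4) = 0 ⇒ λ = 4 (multiplicity 2); (λ − 6) = 0 ⇒ λ = 6.
(Check: the roots sum (with multiplicity) to 18, matching trace L = Σdeg = 2·9 = 18.)
Laplacian eigenvalues: [0.0, 1.0, 3.0, 4.0, 4.0, 6.0]. Algebraic connectivity (smallest non-zero eigenvalue) = 1.0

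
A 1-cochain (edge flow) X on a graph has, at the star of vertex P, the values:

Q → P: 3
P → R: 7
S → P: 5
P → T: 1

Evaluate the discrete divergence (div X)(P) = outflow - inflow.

Divergence = sum of outgoing flows = (-3) + 7 + (-5) + 1 = 0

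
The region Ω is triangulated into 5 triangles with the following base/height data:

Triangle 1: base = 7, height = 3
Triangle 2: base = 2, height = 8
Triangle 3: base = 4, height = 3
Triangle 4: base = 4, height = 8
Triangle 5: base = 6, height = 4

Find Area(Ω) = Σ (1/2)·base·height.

(1/2)×7×3 + (1/2)×2×8 + (1/2)×4×3 + (1/2)×4×8 + (1/2)×6×4 = 52.5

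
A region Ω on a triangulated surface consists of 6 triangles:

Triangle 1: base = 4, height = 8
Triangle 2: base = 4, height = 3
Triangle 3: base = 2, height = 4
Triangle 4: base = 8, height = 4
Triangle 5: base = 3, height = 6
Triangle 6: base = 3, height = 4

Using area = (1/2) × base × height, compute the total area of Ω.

(1/2)×4×8 + (1/2)×4×3 + (1/2)×2×4 + (1/2)×8×4 + (1/2)×3×6 + (1/2)×3×4 = 57.0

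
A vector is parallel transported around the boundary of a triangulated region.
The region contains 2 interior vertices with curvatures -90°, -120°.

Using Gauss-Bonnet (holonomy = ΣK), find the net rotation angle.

Holonomy = total enclosed curvature = (-90°) + (-120°) = -210°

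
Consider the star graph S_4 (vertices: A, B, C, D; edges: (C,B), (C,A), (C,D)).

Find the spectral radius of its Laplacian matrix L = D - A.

The star S_4 is the complete bipartite graph K_{1,3} (one hub of degree 3, 3 leaves of degree 1). The Laplacian spectrum of K_{p,q} is 0, p (multiplicity q−1), q (multiplicity p−1), p+q. With p = 1, q = 3: 0 once, 1 with multiplicity 2, and 4 once. (Check: trace L = sum of degrees = 6 = 2·1 + 4.)
Laplacian eigenvalues: [0.0, 1.0, 1.0, 4.0]. Largest eigenvalue (spectral radius) = 4.0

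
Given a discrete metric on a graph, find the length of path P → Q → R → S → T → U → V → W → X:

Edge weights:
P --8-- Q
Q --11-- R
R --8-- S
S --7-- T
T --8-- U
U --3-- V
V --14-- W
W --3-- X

Arc length = 8 + 11 + 8 + 7 + 8 + 3 + 14 + 3 = 62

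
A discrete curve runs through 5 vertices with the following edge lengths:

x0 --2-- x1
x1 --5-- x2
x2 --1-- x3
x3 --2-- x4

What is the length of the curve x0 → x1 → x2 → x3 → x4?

Arc length = 2 + 5 + 1 + 2 = 10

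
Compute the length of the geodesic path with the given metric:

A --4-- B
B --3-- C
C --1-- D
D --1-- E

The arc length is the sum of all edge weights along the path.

Arc length = 4 + 3 + 1 + 1 = 9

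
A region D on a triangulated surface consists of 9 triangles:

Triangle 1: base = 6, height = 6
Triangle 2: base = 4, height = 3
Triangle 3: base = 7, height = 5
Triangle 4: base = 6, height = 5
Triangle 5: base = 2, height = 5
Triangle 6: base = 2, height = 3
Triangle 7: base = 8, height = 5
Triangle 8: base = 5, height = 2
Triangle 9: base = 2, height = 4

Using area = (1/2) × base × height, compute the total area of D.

(1/2)×6×6 + (1/2)×4×3 + (1/2)×7×5 + (1/2)×6×5 + (1/2)×2×5 + (1/2)×2×3 + (1/2)×8×5 + (1/2)×5×2 + (1/2)×2×4 = 93.5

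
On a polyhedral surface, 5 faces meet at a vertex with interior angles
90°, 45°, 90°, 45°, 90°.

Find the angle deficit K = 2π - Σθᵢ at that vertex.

Sum of angles = 360°. K = 360° - 360° = 0° = 0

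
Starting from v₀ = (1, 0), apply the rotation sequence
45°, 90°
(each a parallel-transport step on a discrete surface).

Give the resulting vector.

Total rotation: 45° + 90° = 135°. Final vector: (-0.7071, 0.7071)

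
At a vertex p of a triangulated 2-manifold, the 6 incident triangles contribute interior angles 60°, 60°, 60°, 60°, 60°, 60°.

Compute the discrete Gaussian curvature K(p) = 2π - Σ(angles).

Sum of angles = 360°. K = 360° - 360° = 0°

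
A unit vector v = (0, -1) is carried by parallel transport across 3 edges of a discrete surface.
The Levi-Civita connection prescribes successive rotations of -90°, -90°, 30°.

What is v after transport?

Total rotation: (-90°) + (-90°) + 30° = -150°. Final vector: (-0.5000, 0.8660)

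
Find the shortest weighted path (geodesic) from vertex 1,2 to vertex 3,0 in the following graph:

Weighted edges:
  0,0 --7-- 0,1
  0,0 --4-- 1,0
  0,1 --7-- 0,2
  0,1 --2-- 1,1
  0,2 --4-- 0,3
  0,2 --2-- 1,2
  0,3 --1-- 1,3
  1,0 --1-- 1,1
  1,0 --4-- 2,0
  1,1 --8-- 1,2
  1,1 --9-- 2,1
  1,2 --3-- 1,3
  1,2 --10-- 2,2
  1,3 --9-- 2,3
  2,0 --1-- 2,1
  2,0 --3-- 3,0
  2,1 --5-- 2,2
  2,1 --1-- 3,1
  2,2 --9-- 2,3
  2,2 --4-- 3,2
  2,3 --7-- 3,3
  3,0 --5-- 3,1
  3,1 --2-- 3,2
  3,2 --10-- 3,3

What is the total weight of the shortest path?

Shortest path: 1,2 → 1,1 → 1,0 → 2,0 → 3,0, total weight = 16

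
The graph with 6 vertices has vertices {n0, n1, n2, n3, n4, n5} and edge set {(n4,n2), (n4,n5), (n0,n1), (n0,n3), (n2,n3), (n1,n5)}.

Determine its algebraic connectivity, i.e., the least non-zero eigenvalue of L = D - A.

Degrees: deg(n0) = 2, deg(n1) = 2, deg(n2) = 2, deg(n3) = 2, deg(n4) = 2, deg(n5) = 2.
L = D − A with rows/columns ordered (n0, n1, n2, n3, n4, n5):
  [ 2, -1,  0, -1,  0,  0]
  [-1,  2,  0,  0,  0, -1]
  [ 0,  0,  2, -1, -1,  0]
  [-1,  0, -1,  2,  0,  0]
  [ 0,  0, -1,  0,  2, -1]
  [ 0, -1,  0,  0, -1,  2]
Characteristic polynomial: det(λI − L) = λ(λ − 1)²(λ − 3)²(λ − 4).
Roots: λ = 0; (λ − 1) = 0 ⇒ λ = 1 (multiplicity 2); (λ − 3) = 0 ⇒ λ = 3 (multiplicity 2); (λ − 4) = 0 ⇒ λ = 4.
(Check: the roots sum (with multiplicity) to 12, matching trace L = Σdeg = 2·6 = 12.)
Laplacian eigenvalues: [0.0, 1.0, 1.0, 3.0, 3.0, 4.0]. Algebraic connectivity (smallest non-zero eigenvalue) = 1.0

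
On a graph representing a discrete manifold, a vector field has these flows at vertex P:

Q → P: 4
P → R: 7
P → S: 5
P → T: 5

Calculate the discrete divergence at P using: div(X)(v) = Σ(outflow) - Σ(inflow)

Divergence = sum of outgoing flows = (-4) + 7 + 5 + 5 = 13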